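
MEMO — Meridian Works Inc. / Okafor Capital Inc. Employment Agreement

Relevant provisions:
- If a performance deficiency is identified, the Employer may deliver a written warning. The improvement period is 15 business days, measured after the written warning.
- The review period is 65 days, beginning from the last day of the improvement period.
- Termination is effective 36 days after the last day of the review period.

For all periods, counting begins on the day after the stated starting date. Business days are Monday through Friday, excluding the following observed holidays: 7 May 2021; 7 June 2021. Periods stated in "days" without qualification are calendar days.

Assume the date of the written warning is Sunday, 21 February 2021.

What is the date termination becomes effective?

The last day of the improvement period: counting 15 business days from Sunday, 21 February 2021 (Feb 22, Feb 23, Feb 24, Feb 25, …, Mar 10, Mar 11, Mar 12, skipping weekends) reaches Friday, 12 March 2021.
The last day of the review period: 65 calendar days after 12 March 2021 is 16 May 2021.
The date termination becomes effective: 16 May 2021 + 36 days = 21 June 2021.

21 June 2021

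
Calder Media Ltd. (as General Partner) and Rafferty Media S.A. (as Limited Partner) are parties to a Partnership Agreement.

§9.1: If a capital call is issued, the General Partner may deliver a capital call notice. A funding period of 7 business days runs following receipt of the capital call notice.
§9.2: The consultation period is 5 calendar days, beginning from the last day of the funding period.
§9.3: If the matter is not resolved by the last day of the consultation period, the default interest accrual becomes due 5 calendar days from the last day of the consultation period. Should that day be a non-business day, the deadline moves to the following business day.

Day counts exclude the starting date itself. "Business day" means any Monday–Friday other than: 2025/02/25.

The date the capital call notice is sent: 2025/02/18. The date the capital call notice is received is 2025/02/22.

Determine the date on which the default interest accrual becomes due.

The last day of the funding period: counting 7 business days from Saturday, 2025/02/22 (Feb 24, Feb 26, Feb 27, Feb 28, Mar 3, Mar 4, Mar 5, skipping weekends and the listed holiday on Feb 25) reaches Wednesday, 2025/03/05.
Adding 5 calendar days to 2025/03/05 gives 2025/03/10, which is the last day of the consultation period.
Adding 5 calendar days to 2025/03/10 gives 2025/03/15, which is the date on which the default interest accrual becomes due. That falls on a Saturday, so it rolls to the next business day, Monday, 2025/03/17.

2025/03/17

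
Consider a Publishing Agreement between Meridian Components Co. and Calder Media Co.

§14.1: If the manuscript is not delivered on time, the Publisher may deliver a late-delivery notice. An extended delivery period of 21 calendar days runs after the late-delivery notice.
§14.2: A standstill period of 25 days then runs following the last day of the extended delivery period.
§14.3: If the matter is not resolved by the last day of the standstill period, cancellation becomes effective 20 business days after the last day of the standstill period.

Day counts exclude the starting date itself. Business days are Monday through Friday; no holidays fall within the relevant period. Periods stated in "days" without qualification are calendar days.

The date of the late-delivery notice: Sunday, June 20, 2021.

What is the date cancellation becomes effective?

September 2, 2021

Adding 21 calendar days to June 20, 2021 gives July 11, 2021, which is the last day of the extended delivery period.
Adding 25 calendar days to July 11, 2021 gives August 5, 2021, which is the last day of the standstill period.
The date cancellation becomes effective: 20 business days after Thursday, August 5, 2021, skipping weekends — Aug 6, Aug 9, Aug 10, Aug 11, …, Aug 31, Sep 1, Sep 2 — lands on Thursday, September 2, 2021.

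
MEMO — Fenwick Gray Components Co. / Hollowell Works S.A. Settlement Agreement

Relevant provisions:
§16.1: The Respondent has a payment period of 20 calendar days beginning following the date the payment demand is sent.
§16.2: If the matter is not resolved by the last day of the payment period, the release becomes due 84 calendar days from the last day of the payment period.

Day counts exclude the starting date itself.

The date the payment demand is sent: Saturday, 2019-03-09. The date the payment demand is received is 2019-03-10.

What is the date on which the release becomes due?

2019-06-21

Adding 20 calendar days to 2019-03-09 gives 2019-03-29, which is the last day of the payment period.
Adding 84 calendar days to 2019-03-29 gives 2019-06-21, which is the date on which the release becomes due.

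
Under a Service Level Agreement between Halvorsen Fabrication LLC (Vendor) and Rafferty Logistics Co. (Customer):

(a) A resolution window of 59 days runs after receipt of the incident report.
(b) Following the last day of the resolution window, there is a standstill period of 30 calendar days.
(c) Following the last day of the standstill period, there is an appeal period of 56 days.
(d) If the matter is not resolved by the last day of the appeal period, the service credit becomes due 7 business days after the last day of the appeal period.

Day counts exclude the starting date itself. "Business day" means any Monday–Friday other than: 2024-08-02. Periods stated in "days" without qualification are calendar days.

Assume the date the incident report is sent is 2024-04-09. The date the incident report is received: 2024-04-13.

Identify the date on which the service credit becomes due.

2024-09-16

The last day of the resolution window: 2024-04-13 + 59 days = 2024-06-11.
The last day of the standstill period: 30 calendar days after 2024-06-11 is 2024-07-11.
Adding 56 calendar days to 2024-07-11 gives 2024-09-05, which is the last day of the appeal period.
From Thursday, 2024-09-05, 7 business days (Sep 6, Sep 9, Sep 10, Sep 11, Sep 12, Sep 13, Sep 16, skipping weekends) brings us to Monday, 2024-09-16, which is the date on which the service credit becomes due.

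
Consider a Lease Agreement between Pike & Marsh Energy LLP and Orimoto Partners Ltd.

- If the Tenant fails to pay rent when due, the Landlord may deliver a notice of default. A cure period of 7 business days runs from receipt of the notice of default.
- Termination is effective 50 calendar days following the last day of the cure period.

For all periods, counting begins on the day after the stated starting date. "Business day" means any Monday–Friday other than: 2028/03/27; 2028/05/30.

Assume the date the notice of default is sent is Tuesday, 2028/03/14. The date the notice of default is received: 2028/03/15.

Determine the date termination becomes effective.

2028/05/13

From Wednesday, 2028/03/15, 7 business days (Mar 16, Mar 17, Mar 20, Mar 21, Mar 22, Mar 23, Mar 24, skipping weekends) brings us to Friday, 2028/03/24, which is the last day of the cure period.
Adding 50 calendar days to 2028/03/24 gives 2028/05/13, which is the date termination becomes effective.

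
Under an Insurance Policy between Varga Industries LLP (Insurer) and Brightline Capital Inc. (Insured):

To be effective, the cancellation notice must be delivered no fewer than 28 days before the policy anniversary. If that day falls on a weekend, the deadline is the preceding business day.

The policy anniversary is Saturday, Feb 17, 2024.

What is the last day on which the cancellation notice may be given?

Feb 17, 2024 minus 28 days is Jan 20, 2024. That is a Saturday, so the deadline moves back to Friday, Jan 19, 2024.

Jan 19, 2024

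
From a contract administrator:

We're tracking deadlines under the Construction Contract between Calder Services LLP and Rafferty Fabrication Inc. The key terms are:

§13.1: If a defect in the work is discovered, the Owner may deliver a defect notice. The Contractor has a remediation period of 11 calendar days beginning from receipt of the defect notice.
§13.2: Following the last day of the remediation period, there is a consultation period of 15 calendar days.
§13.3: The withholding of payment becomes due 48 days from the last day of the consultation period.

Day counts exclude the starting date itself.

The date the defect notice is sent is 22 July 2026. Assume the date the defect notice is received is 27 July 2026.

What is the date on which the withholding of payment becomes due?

9 October 2026

Adding 11 calendar days to 27 July 2026 gives 7 August 2026, which is the last day of the remediation period.
Adding 15 calendar days to 7 August 2026 gives 22 August 2026, which is the last day of the consultation period.
Adding 48 calendar days to 22 August 2026 gives 9 October 2026, which is the date on which the withholding of payment becomes due.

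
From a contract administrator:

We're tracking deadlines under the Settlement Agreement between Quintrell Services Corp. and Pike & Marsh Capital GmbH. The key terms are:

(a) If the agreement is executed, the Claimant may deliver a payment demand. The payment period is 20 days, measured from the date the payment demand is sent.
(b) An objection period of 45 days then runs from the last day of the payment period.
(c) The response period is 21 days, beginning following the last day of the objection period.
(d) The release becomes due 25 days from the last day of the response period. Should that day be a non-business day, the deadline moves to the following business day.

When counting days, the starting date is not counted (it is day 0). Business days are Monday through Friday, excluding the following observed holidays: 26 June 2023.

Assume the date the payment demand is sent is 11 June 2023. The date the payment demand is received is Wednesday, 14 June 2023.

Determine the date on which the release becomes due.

2 October 2023

Adding 20 calendar days to 11 June 2023 gives 1 July 2023, which is the last day of the payment period.
Adding 45 calendar days to 1 July 2023 gives 15 August 2023, which is the last day of the objection period.
The last day of the response period: 21 calendar days after 15 August 2023 is 5 September 2023.
Adding 25 calendar days to 5 September 2023 gives 30 September 2023, which is the date on which the release becomes due. That falls on a Saturday, so it rolls to the next business day, Monday, 2 October 2023.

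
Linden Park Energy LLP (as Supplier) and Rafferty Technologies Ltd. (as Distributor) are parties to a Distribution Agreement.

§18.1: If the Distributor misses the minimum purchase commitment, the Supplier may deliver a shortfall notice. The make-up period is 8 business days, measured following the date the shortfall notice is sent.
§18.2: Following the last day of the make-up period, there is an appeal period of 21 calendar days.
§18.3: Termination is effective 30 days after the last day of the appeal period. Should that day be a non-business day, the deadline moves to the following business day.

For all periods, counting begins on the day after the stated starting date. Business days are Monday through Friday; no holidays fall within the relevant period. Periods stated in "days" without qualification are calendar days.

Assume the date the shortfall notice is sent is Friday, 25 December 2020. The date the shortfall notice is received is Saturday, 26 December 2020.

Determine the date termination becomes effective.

From Friday, 25 December 2020, 8 business days (Dec 28, Dec 29, Dec 30, Dec 31, Jan 1, Jan 4, Jan 5, Jan 6, skipping weekends) brings us to Wednesday, 6 January 2021, which is the last day of the make-up period.
The last day of the appeal period: 21 calendar days after 6 January 2021 is 27 January 2021.
Adding 30 calendar days to 27 January 2021 gives 26 February 2021, which is the date termination becomes effective. 26 February 2021 is a Friday, so no roll-forward applies.

26 February 2021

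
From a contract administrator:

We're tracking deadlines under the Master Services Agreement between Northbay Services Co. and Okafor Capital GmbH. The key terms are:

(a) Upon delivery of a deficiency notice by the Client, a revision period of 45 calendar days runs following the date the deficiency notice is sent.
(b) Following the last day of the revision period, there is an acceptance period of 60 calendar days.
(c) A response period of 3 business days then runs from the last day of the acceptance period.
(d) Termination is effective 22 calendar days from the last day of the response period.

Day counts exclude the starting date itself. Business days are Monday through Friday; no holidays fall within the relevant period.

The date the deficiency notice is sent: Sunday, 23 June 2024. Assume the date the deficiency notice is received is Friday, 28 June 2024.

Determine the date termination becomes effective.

Adding 45 calendar days to 23 June 2024 gives 7 August 2024, which is the last day of the revision period.
The last day of the acceptance period: 60 calendar days after 7 August 2024 is 6 October 2024.
The last day of the response period: 3 business days after Sunday, 6 October 2024, skipping weekends — Oct 7, Oct 8, Oct 9 — lands on Wednesday, 9 October 2024.
The date termination becomes effective: 22 calendar days after 9 October 2024 is 31 October 2024.

31 October 2024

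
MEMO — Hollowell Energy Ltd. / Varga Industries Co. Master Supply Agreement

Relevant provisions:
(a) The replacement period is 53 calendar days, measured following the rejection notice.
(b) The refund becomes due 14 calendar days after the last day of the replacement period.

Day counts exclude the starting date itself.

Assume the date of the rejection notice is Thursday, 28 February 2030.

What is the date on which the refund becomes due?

The last day of the replacement period: 28 February 2030 + 53 days = 22 April 2030.
The date on which the refund becomes due: 14 calendar days after 22 April 2030 is 6 May 2030.

6 May 2030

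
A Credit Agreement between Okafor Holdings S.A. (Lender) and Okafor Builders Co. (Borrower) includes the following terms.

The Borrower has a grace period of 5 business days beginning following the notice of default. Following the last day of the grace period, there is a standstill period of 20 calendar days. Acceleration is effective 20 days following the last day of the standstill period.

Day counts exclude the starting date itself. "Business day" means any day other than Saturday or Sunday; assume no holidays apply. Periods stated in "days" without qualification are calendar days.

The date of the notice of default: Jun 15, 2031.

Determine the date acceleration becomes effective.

The last day of the grace period: 5 business days after Sunday, Jun 15, 2031, skipping weekends — Jun 16, Jun 17, Jun 18, Jun 19, Jun 20 — lands on Friday, Jun 20, 2031.
The last day of the standstill period: 20 calendar days after Jun 20, 2031 is Jul 10, 2031.
The date acceleration becomes effective: 20 calendar days after Jul 10, 2031 is Jul 30, 2031.

Jul 30, 2031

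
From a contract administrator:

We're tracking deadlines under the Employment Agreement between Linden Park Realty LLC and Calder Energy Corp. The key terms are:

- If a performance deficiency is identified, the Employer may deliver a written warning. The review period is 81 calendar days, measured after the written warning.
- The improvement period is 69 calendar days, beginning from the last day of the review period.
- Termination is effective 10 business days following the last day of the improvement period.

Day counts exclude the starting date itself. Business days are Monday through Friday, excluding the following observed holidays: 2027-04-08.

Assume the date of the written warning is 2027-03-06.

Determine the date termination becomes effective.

The last day of the review period: 81 calendar days after 2027-03-06 is 2027-05-26.
Adding 69 calendar days to 2027-05-26 gives 2027-08-03, which is the last day of the improvement period.
From Tuesday, 2027-08-03, 10 business days (Aug 4, Aug 5, Aug 6, Aug 9, Aug 10, Aug 11, Aug 12, Aug 13, Aug 16, Aug 17, skipping weekends) brings us to Tuesday, 2027-08-17, which is the date termination becomes effective.

2027-08-17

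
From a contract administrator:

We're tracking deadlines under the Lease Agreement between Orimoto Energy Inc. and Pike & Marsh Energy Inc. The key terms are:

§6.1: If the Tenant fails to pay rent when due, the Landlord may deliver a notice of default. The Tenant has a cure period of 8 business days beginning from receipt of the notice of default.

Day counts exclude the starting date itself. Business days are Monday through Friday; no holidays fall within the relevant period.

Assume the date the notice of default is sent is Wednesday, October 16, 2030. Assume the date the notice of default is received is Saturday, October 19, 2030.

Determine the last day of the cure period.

October 30, 2030

From Saturday, October 19, 2030, 8 business days (Oct 21, Oct 22, Oct 23, Oct 24, Oct 25, Oct 28, Oct 29, Oct 30, skipping weekends) brings us to Wednesday, October 30, 2030, which is the last day of the cure period.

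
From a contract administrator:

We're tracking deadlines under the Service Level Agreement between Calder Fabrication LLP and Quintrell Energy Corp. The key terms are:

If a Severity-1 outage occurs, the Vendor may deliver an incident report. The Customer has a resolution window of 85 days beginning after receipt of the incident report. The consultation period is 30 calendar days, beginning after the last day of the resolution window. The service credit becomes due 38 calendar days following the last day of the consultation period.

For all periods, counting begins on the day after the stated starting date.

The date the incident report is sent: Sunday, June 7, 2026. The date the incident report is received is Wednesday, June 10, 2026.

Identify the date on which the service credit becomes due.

November 10, 2026

The last day of the resolution window: 85 calendar days after June 10, 2026 is September 3, 2026.
The last day of the consultation period: 30 calendar days after September 3, 2026 is October 3, 2026.
The date on which the service credit becomes due: 38 calendar days after October 3, 2026 is November 10, 2026.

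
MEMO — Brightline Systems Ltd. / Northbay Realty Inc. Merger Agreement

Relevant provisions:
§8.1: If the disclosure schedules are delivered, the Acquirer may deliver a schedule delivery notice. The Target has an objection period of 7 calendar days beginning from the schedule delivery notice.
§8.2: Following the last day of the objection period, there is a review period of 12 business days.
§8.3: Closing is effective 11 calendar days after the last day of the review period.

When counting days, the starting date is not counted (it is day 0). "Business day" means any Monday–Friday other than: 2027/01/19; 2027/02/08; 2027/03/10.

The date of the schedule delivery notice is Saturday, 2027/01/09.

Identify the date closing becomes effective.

2027/02/14

The last day of the objection period: 7 calendar days after 2027/01/09 is 2027/01/16.
From Saturday, 2027/01/16, 12 business days (Jan 18, Jan 20, Jan 21, Jan 22, …, Feb 1, Feb 2, Feb 3, skipping weekends and the listed holiday on Jan 19) brings us to Wednesday, 2027/02/03, which is the last day of the review period.
The date closing becomes effective: 2027/02/03 + 11 days = 2027/02/14.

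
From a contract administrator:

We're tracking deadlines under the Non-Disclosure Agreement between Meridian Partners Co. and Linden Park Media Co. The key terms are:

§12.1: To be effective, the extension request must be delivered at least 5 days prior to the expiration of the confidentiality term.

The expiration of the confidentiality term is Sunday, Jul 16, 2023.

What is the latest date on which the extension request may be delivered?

Jul 11, 2023

Counting back 5 calendar days from Jul 16, 2023 gives Jul 11, 2023.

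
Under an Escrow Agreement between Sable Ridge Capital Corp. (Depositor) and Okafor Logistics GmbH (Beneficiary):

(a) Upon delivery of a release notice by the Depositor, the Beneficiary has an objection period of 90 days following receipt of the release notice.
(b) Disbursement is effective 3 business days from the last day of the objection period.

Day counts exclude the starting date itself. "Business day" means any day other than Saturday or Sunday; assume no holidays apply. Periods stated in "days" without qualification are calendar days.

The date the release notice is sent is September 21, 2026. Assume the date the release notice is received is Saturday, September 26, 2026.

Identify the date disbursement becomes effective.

The last day of the objection period: September 26, 2026 + 90 days = December 25, 2026.
From Friday, December 25, 2026, 3 business days (Dec 28, Dec 29, Dec 30, skipping weekends) brings us to Wednesday, December 30, 2026, which is the date disbursement becomes effective.

December 30, 2026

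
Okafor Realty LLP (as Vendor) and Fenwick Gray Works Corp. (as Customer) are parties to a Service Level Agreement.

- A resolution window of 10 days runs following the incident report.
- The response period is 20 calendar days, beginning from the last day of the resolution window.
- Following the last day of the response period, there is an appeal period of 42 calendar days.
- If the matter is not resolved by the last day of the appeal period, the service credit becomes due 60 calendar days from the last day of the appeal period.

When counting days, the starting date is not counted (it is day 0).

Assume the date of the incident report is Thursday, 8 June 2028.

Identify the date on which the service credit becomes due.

18 October 2028

Adding 10 calendar days to 8 June 2028 gives 18 June 2028, which is the last day of the resolution window.
The last day of the response period: 18 June 2028 + 20 days = 8 July 2028.
The last day of the appeal period: 42 calendar days after 8 July 2028 is 19 August 2028.
Adding 60 calendar days to 19 August 2028 gives 18 October 2028, which is the date on which the service credit becomes due.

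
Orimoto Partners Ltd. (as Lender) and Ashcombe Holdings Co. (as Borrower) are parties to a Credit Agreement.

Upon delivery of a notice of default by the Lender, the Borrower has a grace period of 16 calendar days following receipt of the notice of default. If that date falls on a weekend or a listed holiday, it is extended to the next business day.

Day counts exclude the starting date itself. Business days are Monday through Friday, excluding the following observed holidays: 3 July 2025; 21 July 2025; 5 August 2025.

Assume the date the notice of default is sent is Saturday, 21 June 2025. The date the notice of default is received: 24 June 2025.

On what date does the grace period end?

10 July 2025

Adding 16 calendar days to 24 June 2025 gives 10 July 2025, which is the last day of the grace period. 10 July 2025 is a Thursday and is not a listed holiday, so no roll-forward applies.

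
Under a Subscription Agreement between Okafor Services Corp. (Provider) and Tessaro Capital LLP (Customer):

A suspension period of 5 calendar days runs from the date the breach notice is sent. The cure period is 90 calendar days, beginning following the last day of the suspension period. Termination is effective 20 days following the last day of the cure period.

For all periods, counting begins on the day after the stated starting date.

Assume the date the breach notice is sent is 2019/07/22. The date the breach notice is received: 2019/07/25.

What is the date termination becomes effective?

Adding 5 calendar days to 2019/07/22 gives 2019/07/27, which is the last day of the suspension period.
Adding 90 calendar days to 2019/07/27 gives 2019/10/25, which is the last day of the cure period.
The date termination becomes effective: 2019/10/25 + 20 days = 2019/11/14.

2019/11/14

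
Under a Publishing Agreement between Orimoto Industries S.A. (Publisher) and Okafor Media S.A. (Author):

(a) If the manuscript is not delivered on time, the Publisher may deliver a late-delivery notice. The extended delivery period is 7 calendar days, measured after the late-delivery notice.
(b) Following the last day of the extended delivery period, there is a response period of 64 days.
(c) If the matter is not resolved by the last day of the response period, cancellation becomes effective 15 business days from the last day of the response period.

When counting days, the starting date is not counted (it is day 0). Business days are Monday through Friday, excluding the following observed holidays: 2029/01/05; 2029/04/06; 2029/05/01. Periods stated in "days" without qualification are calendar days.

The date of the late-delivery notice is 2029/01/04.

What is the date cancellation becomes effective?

2029/04/09

The last day of the extended delivery period: 2029/01/04 + 7 days = 2029/01/11.
The last day of the response period: 64 calendar days after 2029/01/11 is 2029/03/16.
The date cancellation becomes effective: counting 15 business days from Friday, 2029/03/16 (Mar 19, Mar 20, Mar 21, Mar 22, …, Apr 4, Apr 5, Apr 9, skipping weekends and the listed holiday on Apr 6) reaches Monday, 2029/04/09.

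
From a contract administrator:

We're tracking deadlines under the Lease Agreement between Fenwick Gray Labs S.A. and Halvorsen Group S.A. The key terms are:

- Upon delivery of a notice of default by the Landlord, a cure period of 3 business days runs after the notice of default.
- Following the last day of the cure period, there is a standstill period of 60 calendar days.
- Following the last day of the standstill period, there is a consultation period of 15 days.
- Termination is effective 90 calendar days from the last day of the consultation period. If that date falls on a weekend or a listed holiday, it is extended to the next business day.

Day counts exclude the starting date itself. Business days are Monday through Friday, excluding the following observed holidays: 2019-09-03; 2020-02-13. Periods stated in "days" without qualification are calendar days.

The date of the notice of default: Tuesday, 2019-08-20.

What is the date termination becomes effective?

2020-02-04

From Tuesday, 2019-08-20, 3 business days (Aug 21, Aug 22, Aug 23, skipping weekends) brings us to Friday, 2019-08-23, which is the last day of the cure period.
Adding 60 calendar days to 2019-08-23 gives 2019-10-22, which is the last day of the standstill period.
The last day of the consultation period: 15 calendar days after 2019-10-22 is 2019-11-06.
The date termination becomes effective: 90 calendar days after 2019-11-06 is 2020-02-04. 2020-02-04 is a Tuesday and is not a listed holiday, so no roll-forward applies.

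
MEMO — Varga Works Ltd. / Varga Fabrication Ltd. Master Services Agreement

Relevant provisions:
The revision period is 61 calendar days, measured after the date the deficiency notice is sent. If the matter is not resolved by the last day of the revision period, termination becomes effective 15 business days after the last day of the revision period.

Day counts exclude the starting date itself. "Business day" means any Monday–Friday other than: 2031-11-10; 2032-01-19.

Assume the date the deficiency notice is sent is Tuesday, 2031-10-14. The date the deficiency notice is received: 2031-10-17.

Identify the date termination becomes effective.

Adding 61 calendar days to 2031-10-14 gives 2031-12-14, which is the last day of the revision period.
From Sunday, 2031-12-14, 15 business days (Dec 15, Dec 16, Dec 17, Dec 18, …, Dec 31, Jan 1, Jan 2, skipping weekends) brings us to Friday, 2032-01-02, which is the date termination becomes effective.

2032-01-02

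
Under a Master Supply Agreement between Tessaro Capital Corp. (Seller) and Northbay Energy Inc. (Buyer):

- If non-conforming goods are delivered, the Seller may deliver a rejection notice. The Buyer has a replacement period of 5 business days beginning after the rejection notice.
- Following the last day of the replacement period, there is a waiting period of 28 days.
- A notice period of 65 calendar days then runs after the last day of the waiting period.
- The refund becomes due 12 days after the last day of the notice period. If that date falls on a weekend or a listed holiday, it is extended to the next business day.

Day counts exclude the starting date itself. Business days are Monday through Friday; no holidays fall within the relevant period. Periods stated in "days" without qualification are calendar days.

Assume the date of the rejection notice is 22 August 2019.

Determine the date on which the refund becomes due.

12 December 2019

The last day of the replacement period: 5 business days after Thursday, 22 August 2019, skipping weekends — Aug 23, Aug 26, Aug 27, Aug 28, Aug 29 — lands on Thursday, 29 August 2019.
The last day of the waiting period: 28 calendar days after 29 August 2019 is 26 September 2019.
The last day of the notice period: 65 calendar days after 26 September 2019 is 30 November 2019.
Adding 12 calendar days to 30 November 2019 gives 12 December 2019, which is the date on which the refund becomes due. 12 December 2019 is a Thursday, so no roll-forward applies.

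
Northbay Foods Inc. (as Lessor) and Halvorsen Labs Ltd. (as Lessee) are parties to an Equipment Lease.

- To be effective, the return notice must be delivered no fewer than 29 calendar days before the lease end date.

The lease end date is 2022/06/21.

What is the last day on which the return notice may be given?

Counting back 29 calendar days from 2022/06/21 gives 2022/05/23.

2022/05/23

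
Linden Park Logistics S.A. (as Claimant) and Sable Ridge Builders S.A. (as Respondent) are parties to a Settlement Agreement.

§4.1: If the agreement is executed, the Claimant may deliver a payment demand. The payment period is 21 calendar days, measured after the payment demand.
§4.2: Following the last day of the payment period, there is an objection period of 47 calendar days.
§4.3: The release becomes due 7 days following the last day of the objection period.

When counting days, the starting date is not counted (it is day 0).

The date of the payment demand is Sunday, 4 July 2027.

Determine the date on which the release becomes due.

The last day of the payment period: 21 calendar days after 4 July 2027 is 25 July 2027.
The last day of the objection period: 47 calendar days after 25 July 2027 is 10 September 2027.
The date on which the release becomes due: 10 September 2027 + 7 days = 17 September 2027.

17 September 2027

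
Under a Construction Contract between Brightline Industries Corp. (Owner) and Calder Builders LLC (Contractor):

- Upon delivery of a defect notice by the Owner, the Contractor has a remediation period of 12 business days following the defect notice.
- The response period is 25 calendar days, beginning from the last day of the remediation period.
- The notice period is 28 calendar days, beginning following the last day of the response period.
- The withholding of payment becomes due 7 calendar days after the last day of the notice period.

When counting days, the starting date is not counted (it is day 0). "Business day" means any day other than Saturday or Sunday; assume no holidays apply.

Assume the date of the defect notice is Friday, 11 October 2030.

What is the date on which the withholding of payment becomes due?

From Friday, 11 October 2030, 12 business days (Oct 14, Oct 15, Oct 16, Oct 17, …, Oct 25, Oct 28, Oct 29, skipping weekends) brings us to Tuesday, 29 October 2030, which is the last day of the remediation period.
Adding 25 calendar days to 29 October 2030 gives 23 November 2030, which is the last day of the response period.
The last day of the notice period: 23 November 2030 + 28 days = 21 December 2030.
The date on which the withholding of payment becomes due: 7 calendar days after 21 December 2030 is 28 December 2030.

28 December 2030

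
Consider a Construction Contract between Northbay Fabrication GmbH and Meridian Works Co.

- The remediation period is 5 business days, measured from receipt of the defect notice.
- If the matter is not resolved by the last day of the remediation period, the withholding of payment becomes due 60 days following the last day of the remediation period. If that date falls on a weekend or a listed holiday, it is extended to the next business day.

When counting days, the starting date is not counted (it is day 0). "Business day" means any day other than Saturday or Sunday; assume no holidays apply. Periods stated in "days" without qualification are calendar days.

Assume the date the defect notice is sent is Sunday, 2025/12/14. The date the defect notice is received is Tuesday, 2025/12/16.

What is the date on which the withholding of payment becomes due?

2026/02/23

From Tuesday, 2025/12/16, 5 business days (Dec 17, Dec 18, Dec 19, Dec 22, Dec 23, skipping weekends) brings us to Tuesday, 2025/12/23, which is the last day of the remediation period.
The date on which the withholding of payment becomes due: 2025/12/23 + 60 days = 2026/02/21. That falls on a Saturday, so it rolls to the next business day, Monday, 2026/02/23.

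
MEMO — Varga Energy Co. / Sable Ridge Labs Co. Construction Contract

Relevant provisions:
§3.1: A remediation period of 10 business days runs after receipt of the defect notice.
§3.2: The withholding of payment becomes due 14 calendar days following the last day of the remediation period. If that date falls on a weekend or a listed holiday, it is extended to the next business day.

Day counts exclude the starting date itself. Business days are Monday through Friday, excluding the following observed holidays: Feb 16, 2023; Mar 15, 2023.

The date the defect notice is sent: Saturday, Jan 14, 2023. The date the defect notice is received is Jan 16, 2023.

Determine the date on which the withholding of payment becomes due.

Feb 13, 2023

The last day of the remediation period: counting 10 business days from Monday, Jan 16, 2023 (Jan 17, Jan 18, Jan 19, Jan 20, Jan 23, Jan 24, Jan 25, Jan 26, Jan 27, Jan 30, skipping weekends) reaches Monday, Jan 30, 2023.
The date on which the withholding of payment becomes due: Jan 30, 2023 + 14 days = Feb 13, 2023. Feb 13, 2023 is a Monday and is not a listed holiday, so no roll-forward applies.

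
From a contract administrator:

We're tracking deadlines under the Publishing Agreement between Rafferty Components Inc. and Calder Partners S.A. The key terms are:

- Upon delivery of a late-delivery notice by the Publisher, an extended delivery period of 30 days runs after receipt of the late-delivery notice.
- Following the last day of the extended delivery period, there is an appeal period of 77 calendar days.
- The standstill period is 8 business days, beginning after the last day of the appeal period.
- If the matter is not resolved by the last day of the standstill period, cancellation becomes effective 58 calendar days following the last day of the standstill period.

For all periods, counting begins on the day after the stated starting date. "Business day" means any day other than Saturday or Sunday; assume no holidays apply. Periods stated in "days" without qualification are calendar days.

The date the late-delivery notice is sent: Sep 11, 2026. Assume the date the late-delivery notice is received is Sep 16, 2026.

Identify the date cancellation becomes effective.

Mar 12, 2027

The last day of the extended delivery period: 30 calendar days after Sep 16, 2026 is Oct 16, 2026.
The last day of the appeal period: 77 calendar days after Oct 16, 2026 is Jan 1, 2027.
The last day of the standstill period: 8 business days after Friday, Jan 1, 2027, skipping weekends — Jan 4, Jan 5, Jan 6, Jan 7, Jan 8, Jan 11, Jan 12, Jan 13 — lands on Wednesday, Jan 13, 2027.
The date cancellation becomes effective: Jan 13, 2027 + 58 days = Mar 12, 2027.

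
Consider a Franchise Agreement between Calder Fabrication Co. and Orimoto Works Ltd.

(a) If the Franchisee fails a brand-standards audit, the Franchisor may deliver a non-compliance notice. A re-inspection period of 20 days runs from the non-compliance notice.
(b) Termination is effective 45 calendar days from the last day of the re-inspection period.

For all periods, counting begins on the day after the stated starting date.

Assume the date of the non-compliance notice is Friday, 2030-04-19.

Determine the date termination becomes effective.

2030-06-23

Adding 20 calendar days to 2030-04-19 gives 2030-05-09, which is the last day of the re-inspection period.
The date termination becomes effective: 45 calendar days after 2030-05-09 is 2030-06-23.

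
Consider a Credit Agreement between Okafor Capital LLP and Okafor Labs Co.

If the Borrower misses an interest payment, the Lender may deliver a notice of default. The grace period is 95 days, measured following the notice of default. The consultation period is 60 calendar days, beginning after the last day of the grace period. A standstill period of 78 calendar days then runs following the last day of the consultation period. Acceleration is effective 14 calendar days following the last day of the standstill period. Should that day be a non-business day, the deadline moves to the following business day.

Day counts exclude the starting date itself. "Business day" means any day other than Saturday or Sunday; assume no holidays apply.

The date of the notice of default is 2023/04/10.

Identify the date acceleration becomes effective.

Adding 95 calendar days to 2023/04/10 gives 2023/07/14, which is the last day of the grace period.
The last day of the consultation period: 2023/07/14 + 60 days = 2023/09/12.
The last day of the standstill period: 2023/09/12 + 78 days = 2023/11/29.
The date acceleration becomes effective: 2023/11/29 + 14 days = 2023/12/13. 2023/12/13 is a Wednesday, so no roll-forward applies.

2023/12/13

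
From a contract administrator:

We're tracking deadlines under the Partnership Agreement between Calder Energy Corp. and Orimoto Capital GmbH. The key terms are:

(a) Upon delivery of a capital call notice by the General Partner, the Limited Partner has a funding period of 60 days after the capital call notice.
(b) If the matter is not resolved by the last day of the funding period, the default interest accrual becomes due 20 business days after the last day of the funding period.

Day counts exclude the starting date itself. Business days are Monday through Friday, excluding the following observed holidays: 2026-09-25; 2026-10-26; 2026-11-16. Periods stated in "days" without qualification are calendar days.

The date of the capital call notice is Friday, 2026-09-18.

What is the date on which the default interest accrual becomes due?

2026-12-15

Adding 60 calendar days to 2026-09-18 gives 2026-11-17, which is the last day of the funding period.
The date on which the default interest accrual becomes due: 20 business days after Tuesday, 2026-11-17, skipping weekends — Nov 18, Nov 19, Nov 20, Nov 23, …, Dec 11, Dec 14, Dec 15 — lands on Tuesday, 2026-12-15.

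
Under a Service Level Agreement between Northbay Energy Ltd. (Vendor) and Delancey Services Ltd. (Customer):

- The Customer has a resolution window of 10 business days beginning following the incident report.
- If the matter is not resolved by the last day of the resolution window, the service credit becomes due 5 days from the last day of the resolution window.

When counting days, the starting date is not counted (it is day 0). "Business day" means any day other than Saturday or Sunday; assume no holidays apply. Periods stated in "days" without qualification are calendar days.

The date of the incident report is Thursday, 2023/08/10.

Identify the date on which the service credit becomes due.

The last day of the resolution window: 10 business days after Thursday, 2023/08/10, skipping weekends — Aug 11, Aug 14, Aug 15, Aug 16, Aug 17, Aug 18, Aug 21, Aug 22, Aug 23, Aug 24 — lands on Thursday, 2023/08/24.
The date on which the service credit becomes due: 5 calendar days after 2023/08/24 is 2023/08/29.

2023/08/29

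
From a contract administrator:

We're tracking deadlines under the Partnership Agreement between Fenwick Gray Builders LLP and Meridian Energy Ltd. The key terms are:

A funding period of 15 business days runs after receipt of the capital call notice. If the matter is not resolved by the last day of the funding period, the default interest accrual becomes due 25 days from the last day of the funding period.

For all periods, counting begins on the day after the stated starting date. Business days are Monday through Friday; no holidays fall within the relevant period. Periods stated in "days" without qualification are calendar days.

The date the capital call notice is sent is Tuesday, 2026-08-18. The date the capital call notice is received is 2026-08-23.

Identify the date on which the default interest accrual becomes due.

2026-10-06

From Sunday, 2026-08-23, 15 business days (Aug 24, Aug 25, Aug 26, Aug 27, …, Sep 9, Sep 10, Sep 11, skipping weekends) brings us to Friday, 2026-09-11, which is the last day of the funding period.
Adding 25 calendar days to 2026-09-11 gives 2026-10-06, which is the date on which the default interest accrual becomes due.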